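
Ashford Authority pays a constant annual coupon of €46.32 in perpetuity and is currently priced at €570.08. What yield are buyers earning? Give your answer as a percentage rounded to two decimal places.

8.13%

P = C/r ⇒ r = C/P = €46.32/€570.08 = 0.081252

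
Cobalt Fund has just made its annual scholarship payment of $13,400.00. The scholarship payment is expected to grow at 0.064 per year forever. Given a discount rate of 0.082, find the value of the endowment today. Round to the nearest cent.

$792088.89

D₁ = D₀ × (1 + g) = $13,400.00 × 1.064 = $14,257.6000
Growing perpetuity: P = D₁ / (r − g) = $14,257.6000 / (0.082 − 0.064) = $792,088.89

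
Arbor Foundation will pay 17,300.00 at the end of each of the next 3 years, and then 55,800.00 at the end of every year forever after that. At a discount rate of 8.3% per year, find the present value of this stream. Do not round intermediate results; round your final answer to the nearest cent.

573605.56

PV of 3-year annuity: 17,300.00 × [1 − (1+0.083)^−3] / 0.083 = 44343.53625
Perpetuity value at year 3: 55,800.00 / 0.083 = 672289.15663
PV of perpetuity: 672289.15663 / (1+0.083)^3 = 529262.02814
Total PV = 44343.53625 + 529262.02814 = 573605.56439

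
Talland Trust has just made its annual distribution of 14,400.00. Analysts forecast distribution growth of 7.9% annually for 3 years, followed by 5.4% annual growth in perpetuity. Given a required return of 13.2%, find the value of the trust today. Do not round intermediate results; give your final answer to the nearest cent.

D_1 = 15537.60000
D_2 = 16765.07040
D_3 = 18089.51096
Terminal value at year 3: TV = D_3×(1+g_2)/(r−g_2) = 19066.34455/0.078 = 244440.31479
P_0 = D_1/(1+r)^1 + D_2/(1+r)^2 + D_3/(1+r)^3 + TV/(1+r)^3
    = 13725.79505 + 13083.15624 + 12470.60564 + 168513.05566 = 207792.61259

207792.61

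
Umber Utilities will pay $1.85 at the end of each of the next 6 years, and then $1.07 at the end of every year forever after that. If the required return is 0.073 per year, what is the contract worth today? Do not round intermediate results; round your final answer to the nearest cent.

PV of 6-year annuity: $1.85 × [1 − (1+0.073)^−6] / 0.073 = 8.73702
Perpetuity value at year 6: $1.07 / 0.073 = 14.65753
PV of perpetuity: 14.65753 / (1+0.073)^6 = 9.60423
Total PV = 8.73702 + 9.60423 = 18.34125

$18.34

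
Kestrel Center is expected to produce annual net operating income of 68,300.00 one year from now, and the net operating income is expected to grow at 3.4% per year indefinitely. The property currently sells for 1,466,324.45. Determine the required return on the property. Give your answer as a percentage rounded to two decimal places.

8.06%

P = D₁/(r − g) ⇒ r = D₁/P + g = 68,300.0000/1,466,324.45 + 0.034 = 0.046579 + 0.034 = 0.080579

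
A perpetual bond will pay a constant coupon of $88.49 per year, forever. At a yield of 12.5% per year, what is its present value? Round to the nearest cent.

Level perpetuity: PV = C / r = $88.49 / 0.125 = $707.92

$707.92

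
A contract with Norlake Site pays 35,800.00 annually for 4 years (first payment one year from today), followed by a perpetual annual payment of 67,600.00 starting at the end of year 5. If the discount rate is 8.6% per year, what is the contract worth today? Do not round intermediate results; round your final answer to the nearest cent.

682112.36

PV of 4-year annuity: 35,800.00 × [1 − (1+0.086)^−4] / 0.086 = 117007.62904
Perpetuity value at year 4: 67,600.00 / 0.086 = 786046.51163
PV of perpetuity: 786046.51163 / (1+0.086)^4 = 565104.73166
Total PV = 117007.62904 + 565104.73166 = 682112.36069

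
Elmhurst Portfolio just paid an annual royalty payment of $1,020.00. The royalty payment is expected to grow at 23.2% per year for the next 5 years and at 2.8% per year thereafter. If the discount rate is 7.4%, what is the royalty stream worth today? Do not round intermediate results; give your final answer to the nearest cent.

D_1 = 1256.64000
D_2 = 1548.18048
D_3 = 1907.35835
D_4 = 2349.86549
D_5 = 2895.03428
Terminal value at year 5: TV = D_5×(1+g_2)/(r−g_2) = 2976.09524/0.046 = 64697.72266
P_0 = D_1/(1+r)^1 + D_2/(1+r)^2 + D_3/(1+r)^3 + D_4/(1+r)^4 + D_5/(1+r)^5 + TV/(1+r)^5
    = 1170.05587 + 1342.18699 + 1539.64094 + 1766.14305 + 2025.96671 + 45275.95161 = 53119.94517

$53119.95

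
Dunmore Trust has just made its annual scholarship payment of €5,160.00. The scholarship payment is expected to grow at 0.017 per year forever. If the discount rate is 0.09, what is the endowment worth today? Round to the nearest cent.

€71886.58

D₁ = D₀ × (1 + g) = €5,160.00 × 1.017 = €5,247.7200
Growing perpetuity: P = D₁ / (r − g) = €5,247.7200 / (0.09 − 0.017) = €71,886.58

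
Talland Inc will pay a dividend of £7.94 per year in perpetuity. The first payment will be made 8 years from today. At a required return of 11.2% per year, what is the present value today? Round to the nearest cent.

Value at end of year 7: C / r = £7.94 / 0.112 = £70.8929
Discount to today: PV = £70.8929 / (1 + 0.112)^7 = £70.8929 / 2.102488 = £33.72

£33.72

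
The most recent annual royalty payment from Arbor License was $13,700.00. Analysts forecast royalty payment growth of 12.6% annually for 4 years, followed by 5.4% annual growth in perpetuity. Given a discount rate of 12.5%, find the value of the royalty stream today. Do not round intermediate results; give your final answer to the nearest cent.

D_1 = 15426.20000
D_2 = 17369.90120
D_3 = 19558.50875
D_4 = 22022.88085
Terminal value at year 4: TV = D_4×(1+g_2)/(r−g_2) = 23212.11642/0.071 = 326931.21718
P_0 = D_1/(1+r)^1 + D_2/(1+r)^2 + D_3/(1+r)^3 + D_4/(1+r)^4 + TV/(1+r)^4
    = 13712.17778 + 13724.36638 + 13736.56582 + 13748.77610 + 204101.54939 = 259023.43547

$259023.44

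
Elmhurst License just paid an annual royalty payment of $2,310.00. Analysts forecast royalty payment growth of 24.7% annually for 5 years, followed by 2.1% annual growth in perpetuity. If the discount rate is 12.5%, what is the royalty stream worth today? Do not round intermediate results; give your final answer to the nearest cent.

D_1 = 2880.57000
D_2 = 3592.07079
D_3 = 4479.31228
D_4 = 5585.70241
D_5 = 6965.37090
Terminal value at year 5: TV = D_5×(1+g_2)/(r−g_2) = 7111.64369/0.104 = 68381.18933
P_0 = D_1/(1+r)^1 + D_2/(1+r)^2 + D_3/(1+r)^3 + D_4/(1+r)^4 + D_5/(1+r)^5 + TV/(1+r)^5
    = 2560.50667 + 2838.17939 + 3145.96418 + 3487.12651 + 3865.28601 + 37946.70210 = 53843.76485

$53843.76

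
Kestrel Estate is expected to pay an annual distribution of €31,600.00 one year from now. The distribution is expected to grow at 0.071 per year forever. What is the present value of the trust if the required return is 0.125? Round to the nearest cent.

€585185.19

Growing perpetuity: P = D₁ / (r − g) = €31,600.0000 / (0.125 − 0.071) = €585,185.19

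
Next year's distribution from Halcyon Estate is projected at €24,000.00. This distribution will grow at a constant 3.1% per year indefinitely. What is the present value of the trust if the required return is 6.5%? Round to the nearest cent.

€705882.35

Growing perpetuity: P = D₁ / (r − g) = €24,000.0000 / (0.065 − 0.031) = €705,882.35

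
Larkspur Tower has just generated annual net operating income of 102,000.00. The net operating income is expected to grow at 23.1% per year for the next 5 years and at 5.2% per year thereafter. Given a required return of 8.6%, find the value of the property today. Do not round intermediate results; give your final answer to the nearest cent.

D_1 = 125562.00000
D_2 = 154566.82200
D_3 = 190271.75788
D_4 = 234224.53395
D_5 = 288330.40130
Terminal value at year 5: TV = D_5×(1+g_2)/(r−g_2) = 303323.58216/0.034 = 8921281.82833
P_0 = D_1/(1+r)^1 + D_2/(1+r)^2 + D_3/(1+r)^3 + D_4/(1+r)^4 + D_5/(1+r)^5 + TV/(1+r)^5
    = 115618.78453 + 131055.91506 + 148554.17260 + 168388.75365 + 190871.59829 + 5905791.80604 = 6660281.03017

6660281.03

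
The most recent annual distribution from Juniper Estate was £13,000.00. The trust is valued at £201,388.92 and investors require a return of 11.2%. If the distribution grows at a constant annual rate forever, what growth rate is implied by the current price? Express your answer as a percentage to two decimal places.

4.46%

P = D₀(1+g)/(r−g) ⇒ P(r−g) = D₀(1+g) ⇒ g(P+D₀) = P·r − D₀
g = (P·r − D₀)/(P + D₀) = (£201,388.92×0.112 − £13,000.00) / (£201,388.92 + £13,000.00) = 0.044571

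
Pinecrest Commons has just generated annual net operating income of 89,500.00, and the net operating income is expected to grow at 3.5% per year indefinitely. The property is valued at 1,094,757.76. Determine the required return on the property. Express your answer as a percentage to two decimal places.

11.96%

D₁ = 89,500.00 × 1.035 = 92,632.5000
P = D₁/(r − g) ⇒ r = D₁/P + g = 92,632.5000/1,094,757.76 + 0.035 = 0.084615 + 0.035 = 0.119615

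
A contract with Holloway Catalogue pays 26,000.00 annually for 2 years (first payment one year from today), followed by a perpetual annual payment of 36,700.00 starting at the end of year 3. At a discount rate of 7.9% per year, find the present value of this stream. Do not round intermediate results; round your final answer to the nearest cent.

PV of 2-year annuity: 26,000.00 × [1 − (1+0.079)^−2] / 0.079 = 46428.53155
Perpetuity value at year 2: 36,700.00 / 0.079 = 464556.96203
PV of perpetuity: 464556.96203 / (1+0.079)^2 = 399021.30403
Total PV = 46428.53155 + 399021.30403 = 445449.83558

445449.84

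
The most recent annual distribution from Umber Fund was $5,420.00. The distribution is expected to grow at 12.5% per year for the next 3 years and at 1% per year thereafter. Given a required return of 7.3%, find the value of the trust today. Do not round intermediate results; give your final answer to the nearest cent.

D_1 = 6097.50000
D_2 = 6859.68750
D_3 = 7717.14844
Terminal value at year 3: TV = D_3×(1+g_2)/(r−g_2) = 7794.31992/0.063 = 123719.36384
P_0 = D_1/(1+r)^1 + D_2/(1+r)^2 + D_3/(1+r)^3 + TV/(1+r)^3
    = 5682.66542 + 5958.06021 + 6246.80124 + 100147.13102 = 118034.65790

$118034.66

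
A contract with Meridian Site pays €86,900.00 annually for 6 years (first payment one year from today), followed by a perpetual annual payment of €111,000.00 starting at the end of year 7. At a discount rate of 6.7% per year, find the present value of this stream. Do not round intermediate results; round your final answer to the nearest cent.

€1540771.15

PV of 6-year annuity: €86,900.00 × [1 − (1+0.067)^−6] / 0.067 = 418076.48815
Perpetuity value at year 6: €111,000.00 / 0.067 = 1656716.41791
PV of perpetuity: 1656716.41791 / (1+0.067)^6 = 1122694.66665
Total PV = 418076.48815 + 1122694.66665 = 1540771.15480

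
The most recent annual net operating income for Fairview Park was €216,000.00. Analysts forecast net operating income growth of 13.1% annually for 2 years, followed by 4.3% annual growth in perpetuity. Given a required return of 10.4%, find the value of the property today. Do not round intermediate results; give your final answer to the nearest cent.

€4324079.83

D_1 = 244296.00000
D_2 = 276298.77600
Terminal value at year 2: TV = D_2×(1+g_2)/(r−g_2) = 288179.62337/0.061 = 4724256.12079
P_0 = D_1/(1+r)^1 + D_2/(1+r)^2 + TV/(1+r)^2
    = 221282.60870 + 226694.41163 + 3876102.80862 = 4324079.82894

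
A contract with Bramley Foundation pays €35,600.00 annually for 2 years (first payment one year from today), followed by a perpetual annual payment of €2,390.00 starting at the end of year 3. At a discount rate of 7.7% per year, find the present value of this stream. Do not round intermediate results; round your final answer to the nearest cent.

PV of 2-year annuity: €35,600.00 × [1 − (1+0.077)^−2] / 0.077 = 63746.31551
Perpetuity value at year 2: €2,390.00 / 0.077 = 31038.96104
PV of perpetuity: 31038.96104 / (1+0.077)^2 = 26759.36289
Total PV = 63746.31551 + 26759.36289 = 90505.67840

€90505.68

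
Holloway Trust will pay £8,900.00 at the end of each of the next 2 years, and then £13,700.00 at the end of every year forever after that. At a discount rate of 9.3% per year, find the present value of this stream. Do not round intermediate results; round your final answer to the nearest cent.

PV of 2-year annuity: £8,900.00 × [1 − (1+0.093)^−2] / 0.093 = 15592.61340
Perpetuity value at year 2: £13,700.00 / 0.093 = 147311.82796
PV of perpetuity: 147311.82796 / (1+0.093)^2 = 123309.71520
Total PV = 15592.61340 + 123309.71520 = 138902.32860

£138902.33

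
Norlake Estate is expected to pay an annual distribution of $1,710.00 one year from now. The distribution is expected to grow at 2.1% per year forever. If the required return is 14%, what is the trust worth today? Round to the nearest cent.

$14369.75

Growing perpetuity: P = D₁ / (r − g) = $1,710.0000 / (0.14 − 0.021) = $14,369.75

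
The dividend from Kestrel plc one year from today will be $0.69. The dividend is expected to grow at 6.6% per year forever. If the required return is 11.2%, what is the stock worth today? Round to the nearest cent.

$15.00

Growing perpetuity: P = D₁ / (r − g) = $0.6900 / (0.112 − 0.066) = $15.00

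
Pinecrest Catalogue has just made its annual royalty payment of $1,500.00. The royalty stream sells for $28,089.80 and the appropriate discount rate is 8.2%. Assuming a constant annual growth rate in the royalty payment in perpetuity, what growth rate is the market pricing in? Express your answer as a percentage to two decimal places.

2.72%

P = D₀(1+g)/(r−g) ⇒ P(r−g) = D₀(1+g) ⇒ g(P+D₀) = P·r − D₀
g = (P·r − D₀)/(P + D₀) = ($28,089.80×0.082 − $1,500.00) / ($28,089.80 + $1,500.00) = 0.027150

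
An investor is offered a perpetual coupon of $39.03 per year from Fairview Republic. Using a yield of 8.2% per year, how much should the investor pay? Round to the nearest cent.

$475.98

Level perpetuity: PV = C / r = $39.03 / 0.082 = $475.98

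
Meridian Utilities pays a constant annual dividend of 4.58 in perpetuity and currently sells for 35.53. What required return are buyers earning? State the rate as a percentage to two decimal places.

12.89%

P = C/r ⇒ r = C/P = 4.58/35.53 = 0.128905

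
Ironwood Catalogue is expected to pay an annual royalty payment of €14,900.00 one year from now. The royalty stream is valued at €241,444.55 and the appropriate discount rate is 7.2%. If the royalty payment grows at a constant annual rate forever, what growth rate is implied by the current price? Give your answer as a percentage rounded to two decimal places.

1.03%

P = D₁/(r−g) ⇒ g = r − D₁/P = 0.072 − €14,900.00/€241,444.55 = 0.010288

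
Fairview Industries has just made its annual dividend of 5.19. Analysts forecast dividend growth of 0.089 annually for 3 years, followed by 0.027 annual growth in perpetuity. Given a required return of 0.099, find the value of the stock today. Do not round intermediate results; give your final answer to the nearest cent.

D_1 = 5.65191
D_2 = 6.15493
D_3 = 6.70272
Terminal value at year 3: TV = D_3×(1+g_2)/(r−g_2) = 6.88369/0.072 = 95.60684
P_0 = D_1/(1+r)^1 + D_2/(1+r)^2 + D_3/(1+r)^3 + TV/(1+r)^3
    = 5.14278 + 5.09598 + 5.04961 + 72.02709 = 87.31546

87.32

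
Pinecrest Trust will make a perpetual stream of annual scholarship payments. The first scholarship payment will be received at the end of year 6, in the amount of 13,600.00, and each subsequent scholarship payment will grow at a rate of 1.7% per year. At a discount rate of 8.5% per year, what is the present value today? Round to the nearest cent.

Value at end of year 5: C₁ / (r − g) = 13,600.00 / (0.085 − 0.017) = 200,000.0000
Discount to today: PV = 200,000.0000 / (1 + 0.085)^5 = 200,000.0000 / 1.503657 = 133,009.08

133009.08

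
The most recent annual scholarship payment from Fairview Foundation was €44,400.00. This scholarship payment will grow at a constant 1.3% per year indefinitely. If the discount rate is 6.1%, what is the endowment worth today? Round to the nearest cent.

D₁ = D₀ × (1 + g) = €44,400.00 × 1.013 = €44,977.2000
Growing perpetuity: P = D₁ / (r − g) = €44,977.2000 / (0.061 − 0.013) = €937,025.00

€937025.00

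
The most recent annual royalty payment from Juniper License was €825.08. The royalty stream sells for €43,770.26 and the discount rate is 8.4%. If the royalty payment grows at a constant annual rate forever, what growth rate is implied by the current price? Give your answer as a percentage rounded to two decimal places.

P = D₀(1+g)/(r−g) ⇒ P(r−g) = D₀(1+g) ⇒ g(P+D₀) = P·r − D₀
g = (P·r − D₀)/(P + D₀) = (€43,770.26×0.084 − €825.08) / (€43,770.26 + €825.08) = 0.063944

6.39%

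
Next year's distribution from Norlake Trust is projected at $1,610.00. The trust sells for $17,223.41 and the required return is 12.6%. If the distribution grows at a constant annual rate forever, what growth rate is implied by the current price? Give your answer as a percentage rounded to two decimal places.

3.25%

P = D₁/(r−g) ⇒ g = r − D₁/P = 0.126 − $1,610.00/$17,223.41 = 0.032523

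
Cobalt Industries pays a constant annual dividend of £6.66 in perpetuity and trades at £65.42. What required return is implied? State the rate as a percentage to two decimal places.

10.18%

P = C/r ⇒ r = C/P = £6.66/£65.42 = 0.101804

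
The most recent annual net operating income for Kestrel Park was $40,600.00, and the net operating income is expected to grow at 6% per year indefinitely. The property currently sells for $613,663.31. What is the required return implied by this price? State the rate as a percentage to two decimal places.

13.01%

D₁ = $40,600.00 × 1.06 = $43,036.0000
P = D₁/(r − g) ⇒ r = D₁/P + g = $43,036.0000/$613,663.31 + 0.06 = 0.070130 + 0.06 = 0.130130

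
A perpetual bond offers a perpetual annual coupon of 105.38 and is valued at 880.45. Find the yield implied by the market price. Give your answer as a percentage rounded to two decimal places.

11.97%

P = C/r ⇒ r = C/P = 105.38/880.45 = 0.119689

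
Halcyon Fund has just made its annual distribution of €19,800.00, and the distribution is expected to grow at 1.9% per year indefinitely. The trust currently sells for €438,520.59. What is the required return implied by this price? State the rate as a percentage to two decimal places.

D₁ = €19,800.00 × 1.019 = €20,176.2000
P = D₁/(r − g) ⇒ r = D₁/P + g = €20,176.2000/€438,520.59 + 0.019 = 0.046010 + 0.019 = 0.065010

6.50%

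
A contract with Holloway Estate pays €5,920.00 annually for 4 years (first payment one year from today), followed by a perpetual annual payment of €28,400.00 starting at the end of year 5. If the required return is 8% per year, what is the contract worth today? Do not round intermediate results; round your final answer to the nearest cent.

PV of 4-year annuity: €5,920.00 × [1 − (1+0.08)^−4] / 0.08 = 19607.79089
Perpetuity value at year 4: €28,400.00 / 0.08 = 355000.00000
PV of perpetuity: 355000.00000 / (1+0.08)^4 = 260935.59774
Total PV = 19607.79089 + 260935.59774 = 280543.38864

€280543.39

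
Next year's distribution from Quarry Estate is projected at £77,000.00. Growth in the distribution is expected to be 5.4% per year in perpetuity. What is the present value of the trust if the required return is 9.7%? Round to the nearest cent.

Growing perpetuity: P = D₁ / (r − g) = £77,000.0000 / (0.097 − 0.054) = £1,790,697.67

£1790697.67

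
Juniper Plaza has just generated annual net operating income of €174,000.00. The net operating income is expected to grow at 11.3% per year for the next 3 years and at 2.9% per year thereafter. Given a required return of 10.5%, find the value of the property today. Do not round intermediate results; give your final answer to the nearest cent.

D_1 = 193662.00000
D_2 = 215545.80600
D_3 = 239902.48208
Terminal value at year 3: TV = D_3×(1+g_2)/(r−g_2) = 246859.65406/0.076 = 3248153.34287
P_0 = D_1/(1+r)^1 + D_2/(1+r)^2 + D_3/(1+r)^3 + TV/(1+r)^3
    = 175259.72851 + 176528.57722 + 177806.61217 + 2407407.94633 = 2937002.86422

€2937002.86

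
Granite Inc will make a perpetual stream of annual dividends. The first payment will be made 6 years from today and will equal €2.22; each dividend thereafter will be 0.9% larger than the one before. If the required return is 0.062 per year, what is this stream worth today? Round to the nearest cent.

Value at end of year 5: C₁ / (r − g) = €2.22 / (0.062 − 0.009) = €41.8868
Discount to today: PV = €41.8868 / (1 + 0.062)^5 = €41.8868 / 1.350898 = €31.01

€31.01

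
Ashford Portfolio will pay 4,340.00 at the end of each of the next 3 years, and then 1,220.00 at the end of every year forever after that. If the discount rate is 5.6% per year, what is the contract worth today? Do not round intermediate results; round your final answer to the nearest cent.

PV of 3-year annuity: 4,340.00 × [1 − (1+0.056)^−3] / 0.056 = 11687.26369
Perpetuity value at year 3: 1,220.00 / 0.056 = 21785.71429
PV of perpetuity: 21785.71429 / (1+0.056)^3 = 18500.35445
Total PV = 11687.26369 + 18500.35445 = 30187.61814

30187.62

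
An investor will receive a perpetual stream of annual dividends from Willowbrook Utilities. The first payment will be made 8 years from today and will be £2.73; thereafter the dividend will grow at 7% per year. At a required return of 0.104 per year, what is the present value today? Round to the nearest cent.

Value at end of year 7: C₁ / (r − g) = £2.73 / (0.104 − 0.07) = £80.2941
Discount to today: PV = £80.2941 / (1 + 0.104)^7 = £80.2941 / 1.998865 = £40.17

£40.17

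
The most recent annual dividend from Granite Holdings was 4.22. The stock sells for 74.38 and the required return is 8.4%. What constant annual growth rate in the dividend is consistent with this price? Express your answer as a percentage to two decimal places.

P = D₀(1+g)/(r−g) ⇒ P(r−g) = D₀(1+g) ⇒ g(P+D₀) = P·r − D₀
g = (P·r − D₀)/(P + D₀) = (74.38×0.084 − 4.22) / (74.38 + 4.22) = 0.025801

2.58%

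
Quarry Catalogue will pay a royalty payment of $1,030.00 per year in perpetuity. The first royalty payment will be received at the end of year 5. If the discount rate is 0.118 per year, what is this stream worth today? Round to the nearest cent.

$5587.12

Value at end of year 4: C / r = $1,030.00 / 0.118 = $8,728.8136
Discount to today: PV = $8,728.8136 / (1 + 0.118)^4 = $8,728.8136 / 1.562310 = $5,587.12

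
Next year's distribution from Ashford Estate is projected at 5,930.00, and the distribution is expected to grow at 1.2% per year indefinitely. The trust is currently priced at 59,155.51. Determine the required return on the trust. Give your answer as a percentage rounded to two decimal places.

P = D₁/(r − g) ⇒ r = D₁/P + g = 5,930.0000/59,155.51 + 0.012 = 0.100244 + 0.012 = 0.112244

11.22%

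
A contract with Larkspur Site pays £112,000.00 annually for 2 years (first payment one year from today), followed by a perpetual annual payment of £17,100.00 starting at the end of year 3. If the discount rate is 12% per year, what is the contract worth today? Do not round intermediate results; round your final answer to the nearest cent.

£302885.84

PV of 2-year annuity: £112,000.00 × [1 − (1+0.12)^−2] / 0.12 = 189285.71429
Perpetuity value at year 2: £17,100.00 / 0.12 = 142500.00000
PV of perpetuity: 142500.00000 / (1+0.12)^2 = 113600.12755
Total PV = 189285.71429 + 113600.12755 = 302885.84184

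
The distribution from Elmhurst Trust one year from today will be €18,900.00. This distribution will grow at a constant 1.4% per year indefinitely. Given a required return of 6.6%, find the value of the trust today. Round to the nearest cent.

Growing perpetuity: P = D₁ / (r − g) = €18,900.0000 / (0.066 − 0.014) = €363,461.54

€363461.54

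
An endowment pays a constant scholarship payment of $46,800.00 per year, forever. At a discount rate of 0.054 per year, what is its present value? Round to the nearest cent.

Level perpetuity: PV = C / r = $46,800.00 / 0.054 = $866,666.67

$866666.67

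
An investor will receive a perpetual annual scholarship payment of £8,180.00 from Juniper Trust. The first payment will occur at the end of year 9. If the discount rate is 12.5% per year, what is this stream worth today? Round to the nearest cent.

Value at end of year 8: C / r = £8,180.00 / 0.125 = £65,440.0000
Discount to today: PV = £65,440.0000 / (1 + 0.125)^8 = £65,440.0000 / 2.565785 = £25,504.87

£25504.87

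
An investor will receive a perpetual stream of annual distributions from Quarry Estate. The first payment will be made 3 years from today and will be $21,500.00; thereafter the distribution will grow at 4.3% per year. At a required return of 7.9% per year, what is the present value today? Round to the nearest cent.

Value at end of year 2: C₁ / (r − g) = $21,500.00 / (0.079 − 0.043) = $597,222.2222
Discount to today: PV = $597,222.2222 / (1 + 0.079)^2 = $597,222.2222 / 1.164241 = $512,971.30

$512971.30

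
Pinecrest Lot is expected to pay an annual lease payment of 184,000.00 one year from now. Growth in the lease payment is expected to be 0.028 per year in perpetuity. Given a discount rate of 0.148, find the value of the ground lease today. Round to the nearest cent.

Growing perpetuity: P = D₁ / (r − g) = 184,000.0000 / (0.148 − 0.028) = 1,533,333.33

1533333.33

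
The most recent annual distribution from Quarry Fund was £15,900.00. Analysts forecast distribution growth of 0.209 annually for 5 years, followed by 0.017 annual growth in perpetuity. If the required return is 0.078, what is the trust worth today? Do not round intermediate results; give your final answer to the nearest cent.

£583983.30

D_1 = 19223.10000
D_2 = 23240.72790
D_3 = 28098.04003
D_4 = 33970.53040
D_5 = 41070.37125
Terminal value at year 5: TV = D_5×(1+g_2)/(r−g_2) = 41768.56756/0.061 = 684730.61577
P_0 = D_1/(1+r)^1 + D_2/(1+r)^2 + D_3/(1+r)^3 + D_4/(1+r)^4 + D_5/(1+r)^5 + TV/(1+r)^5
    = 17832.18924 + 19999.18070 + 22429.50785 + 25155.17160 + 28212.06166 + 470355.19195 = 583983.30300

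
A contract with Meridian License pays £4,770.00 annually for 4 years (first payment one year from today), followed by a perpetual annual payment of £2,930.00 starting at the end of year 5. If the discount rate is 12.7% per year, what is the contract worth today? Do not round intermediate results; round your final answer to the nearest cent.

PV of 4-year annuity: £4,770.00 × [1 − (1+0.127)^−4] / 0.127 = 14277.12433
Perpetuity value at year 4: £2,930.00 / 0.127 = 23070.86614
PV of perpetuity: 23070.86614 / (1+0.127)^4 = 14301.06021
Total PV = 14277.12433 + 14301.06021 = 28578.18454

£28578.18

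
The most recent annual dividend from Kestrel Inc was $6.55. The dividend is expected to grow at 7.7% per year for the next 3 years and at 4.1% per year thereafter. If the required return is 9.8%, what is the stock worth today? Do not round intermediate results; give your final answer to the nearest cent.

D_1 = 7.05435
D_2 = 7.59753
D_3 = 8.18255
Terminal value at year 3: TV = D_3×(1+g_2)/(r−g_2) = 8.51803/0.057 = 149.43911
P_0 = D_1/(1+r)^1 + D_2/(1+r)^2 + D_3/(1+r)^3 + TV/(1+r)^3
    = 6.42473 + 6.30185 + 6.18132 + 112.89047 = 131.79836

$131.80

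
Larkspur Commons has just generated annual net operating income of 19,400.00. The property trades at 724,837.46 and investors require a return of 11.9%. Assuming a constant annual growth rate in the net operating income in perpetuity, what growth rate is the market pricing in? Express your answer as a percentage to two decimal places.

8.98%

P = D₀(1+g)/(r−g) ⇒ P(r−g) = D₀(1+g) ⇒ g(P+D₀) = P·r − D₀
g = (P·r − D₀)/(P + D₀) = (724,837.46×0.119 − 19,400.00) / (724,837.46 + 19,400.00) = 0.089831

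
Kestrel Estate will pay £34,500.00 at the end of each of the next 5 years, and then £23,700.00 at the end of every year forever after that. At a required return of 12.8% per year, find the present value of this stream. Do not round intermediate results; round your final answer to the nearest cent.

PV of 5-year annuity: £34,500.00 × [1 − (1+0.128)^−5] / 0.128 = 121938.97495
Perpetuity value at year 5: £23,700.00 / 0.128 = 185156.25000
PV of perpetuity: 185156.25000 / (1+0.128)^5 = 101389.47590
Total PV = 121938.97495 + 101389.47590 = 223328.45085

£223328.45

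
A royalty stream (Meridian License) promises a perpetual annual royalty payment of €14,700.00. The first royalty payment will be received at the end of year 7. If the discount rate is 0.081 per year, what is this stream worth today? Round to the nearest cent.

€113730.82

Value at end of year 6: C / r = €14,700.00 / 0.081 = €181,481.4815
Discount to today: PV = €181,481.4815 / (1 + 0.081)^6 = €181,481.4815 / 1.595711 = €113,730.82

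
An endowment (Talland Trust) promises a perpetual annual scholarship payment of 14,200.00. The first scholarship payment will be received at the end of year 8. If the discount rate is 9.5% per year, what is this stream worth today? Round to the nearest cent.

Value at end of year 7: C / r = 14,200.00 / 0.095 = 149,473.6842
Discount to today: PV = 149,473.6842 / (1 + 0.095)^7 = 149,473.6842 / 1.887552 = 79,189.19

79189.19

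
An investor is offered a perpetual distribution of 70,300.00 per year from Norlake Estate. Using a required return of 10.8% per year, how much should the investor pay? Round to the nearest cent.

650925.93

Level perpetuity: PV = C / r = 70,300.00 / 0.108 = 650,925.93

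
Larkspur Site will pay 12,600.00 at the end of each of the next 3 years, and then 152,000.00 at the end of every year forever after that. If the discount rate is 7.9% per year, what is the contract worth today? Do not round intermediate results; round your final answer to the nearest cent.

1564154.10

PV of 3-year annuity: 12,600.00 × [1 − (1+0.079)^−3] / 0.079 = 32530.10257
Perpetuity value at year 3: 152,000.00 / 0.079 = 1924050.63291
PV of perpetuity: 1924050.63291 / (1+0.079)^3 = 1531623.99872
Total PV = 32530.10257 + 1531623.99872 = 1564154.10129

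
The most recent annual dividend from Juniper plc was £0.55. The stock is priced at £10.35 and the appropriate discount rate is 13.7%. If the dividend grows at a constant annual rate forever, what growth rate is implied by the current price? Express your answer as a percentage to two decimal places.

7.96%

P = D₀(1+g)/(r−g) ⇒ P(r−g) = D₀(1+g) ⇒ g(P+D₀) = P·r − D₀
g = (P·r − D₀)/(P + D₀) = (£10.35×0.137 − £0.55) / (£10.35 + £0.55) = 0.079628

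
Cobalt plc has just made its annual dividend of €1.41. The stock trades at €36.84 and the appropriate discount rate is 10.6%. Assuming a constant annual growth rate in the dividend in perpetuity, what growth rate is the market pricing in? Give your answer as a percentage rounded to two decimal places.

P = D₀(1+g)/(r−g) ⇒ P(r−g) = D₀(1+g) ⇒ g(P+D₀) = P·r − D₀
g = (P·r − D₀)/(P + D₀) = (€36.84×0.106 − €1.41) / (€36.84 + €1.41) = 0.065230

6.52%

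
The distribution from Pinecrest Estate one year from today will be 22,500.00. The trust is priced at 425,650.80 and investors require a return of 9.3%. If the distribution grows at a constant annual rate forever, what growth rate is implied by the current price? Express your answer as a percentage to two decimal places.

P = D₁/(r−g) ⇒ g = r − D₁/P = 0.093 − 22,500.00/425,650.80 = 0.040140

4.01%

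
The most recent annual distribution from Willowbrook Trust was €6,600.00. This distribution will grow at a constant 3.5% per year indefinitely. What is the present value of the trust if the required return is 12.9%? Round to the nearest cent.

€72670.21

D₁ = D₀ × (1 + g) = €6,600.00 × 1.035 = €6,831.0000
Growing perpetuity: P = D₁ / (r − g) = €6,831.0000 / (0.129 − 0.035) = €72,670.21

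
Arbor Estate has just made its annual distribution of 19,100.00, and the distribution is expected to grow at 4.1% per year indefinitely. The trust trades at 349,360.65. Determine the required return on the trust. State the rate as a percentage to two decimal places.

9.79%

D₁ = 19,100.00 × 1.041 = 19,883.1000
P = D₁/(r − g) ⇒ r = D₁/P + g = 19,883.1000/349,360.65 + 0.041 = 0.056913 + 0.041 = 0.097913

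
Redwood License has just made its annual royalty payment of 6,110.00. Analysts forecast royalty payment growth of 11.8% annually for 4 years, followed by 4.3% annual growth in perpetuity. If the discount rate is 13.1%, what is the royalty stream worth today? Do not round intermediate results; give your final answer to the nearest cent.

D_1 = 6830.98000
D_2 = 7637.03564
D_3 = 8538.20585
D_4 = 9545.71414
Terminal value at year 4: TV = D_4×(1+g_2)/(r−g_2) = 9956.17984/0.088 = 113138.40731
P_0 = D_1/(1+r)^1 + D_2/(1+r)^2 + D_3/(1+r)^3 + D_4/(1+r)^4 + TV/(1+r)^4
    = 6039.77011 + 5970.34747 + 5901.72279 + 5833.88689 + 69144.81851 = 92890.54577

92890.55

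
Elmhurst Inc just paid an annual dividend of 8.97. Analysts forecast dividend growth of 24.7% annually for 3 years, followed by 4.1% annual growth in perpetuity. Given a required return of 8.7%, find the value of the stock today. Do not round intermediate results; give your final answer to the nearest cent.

D_1 = 11.18559
D_2 = 13.94843
D_3 = 17.39369
Terminal value at year 3: TV = D_3×(1+g_2)/(r−g_2) = 18.10683/0.046 = 393.62684
P_0 = D_1/(1+r)^1 + D_2/(1+r)^2 + D_3/(1+r)^3 + TV/(1+r)^3
    = 10.29033 + 11.80501 + 13.54263 + 306.47572 = 342.11369

342.11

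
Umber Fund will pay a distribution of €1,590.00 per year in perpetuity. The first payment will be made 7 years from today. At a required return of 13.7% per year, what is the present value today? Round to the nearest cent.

€5371.72

Value at end of year 6: C / r = €1,590.00 / 0.137 = €11,605.8394
Discount to today: PV = €11,605.8394 / (1 + 0.137)^6 = €11,605.8394 / 2.160542 = €5,371.72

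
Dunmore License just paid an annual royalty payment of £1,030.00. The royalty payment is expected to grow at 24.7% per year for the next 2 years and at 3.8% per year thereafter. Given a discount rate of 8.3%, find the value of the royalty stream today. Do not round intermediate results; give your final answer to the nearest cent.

£34050.64

D_1 = 1284.41000
D_2 = 1601.65927
Terminal value at year 2: TV = D_2×(1+g_2)/(r−g_2) = 1662.52232/0.045 = 36944.94049
P_0 = D_1/(1+r)^1 + D_2/(1+r)^2 + TV/(1+r)^2
    = 1185.97415 + 1365.56765 + 31499.09369 = 34050.63548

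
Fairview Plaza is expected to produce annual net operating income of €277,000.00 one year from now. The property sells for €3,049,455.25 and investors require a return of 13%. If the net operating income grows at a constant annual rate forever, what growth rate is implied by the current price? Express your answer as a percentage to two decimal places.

3.92%

P = D₁/(r−g) ⇒ g = r − D₁/P = 0.13 − €277,000.00/€3,049,455.25 = 0.039164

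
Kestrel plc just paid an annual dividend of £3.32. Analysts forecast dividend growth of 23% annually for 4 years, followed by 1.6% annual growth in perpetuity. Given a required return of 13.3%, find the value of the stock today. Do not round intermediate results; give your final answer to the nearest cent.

D_1 = 4.08360
D_2 = 5.02283
D_3 = 6.17808
D_4 = 7.59904
Terminal value at year 4: TV = D_4×(1+g_2)/(r−g_2) = 7.72062/0.117 = 65.98821
P_0 = D_1/(1+r)^1 + D_2/(1+r)^2 + D_3/(1+r)^3 + D_4/(1+r)^4 + TV/(1+r)^4
    = 3.60424 + 3.91281 + 4.24780 + 4.61146 + 40.04486 = 56.42116

£56.42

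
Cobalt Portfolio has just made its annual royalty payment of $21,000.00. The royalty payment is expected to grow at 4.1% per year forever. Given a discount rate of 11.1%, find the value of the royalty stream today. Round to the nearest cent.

D₁ = D₀ × (1 + g) = $21,000.00 × 1.041 = $21,861.0000
Growing perpetuity: P = D₁ / (r − g) = $21,861.0000 / (0.111 − 0.041) = $312,300.00

$312300.00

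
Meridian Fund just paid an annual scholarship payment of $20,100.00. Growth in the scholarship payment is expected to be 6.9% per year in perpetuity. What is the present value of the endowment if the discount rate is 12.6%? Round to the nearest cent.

$376963.16

D₁ = D₀ × (1 + g) = $20,100.00 × 1.069 = $21,486.9000
Growing perpetuity: P = D₁ / (r − g) = $21,486.9000 / (0.126 − 0.069) = $376,963.16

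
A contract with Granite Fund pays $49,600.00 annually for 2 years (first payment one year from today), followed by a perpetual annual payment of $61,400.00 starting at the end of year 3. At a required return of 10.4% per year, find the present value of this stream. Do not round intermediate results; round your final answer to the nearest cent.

$570014.68

PV of 2-year annuity: $49,600.00 × [1 − (1+0.104)^−2] / 0.104 = 85622.76833
Perpetuity value at year 2: $61,400.00 / 0.104 = 590384.61538
PV of perpetuity: 590384.61538 / (1+0.104)^2 = 484391.91427
Total PV = 85622.76833 + 484391.91427 = 570014.68260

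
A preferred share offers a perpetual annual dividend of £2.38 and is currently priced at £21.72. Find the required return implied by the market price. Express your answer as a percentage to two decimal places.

P = C/r ⇒ r = C/P = £2.38/£21.72 = 0.109576

10.96%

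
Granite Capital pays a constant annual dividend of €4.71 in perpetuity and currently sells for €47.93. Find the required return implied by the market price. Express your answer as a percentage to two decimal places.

P = C/r ⇒ r = C/P = €4.71/€47.93 = 0.098268

9.83%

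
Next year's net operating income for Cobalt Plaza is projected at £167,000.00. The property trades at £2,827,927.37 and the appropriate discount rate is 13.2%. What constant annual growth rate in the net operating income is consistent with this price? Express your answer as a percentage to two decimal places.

P = D₁/(r−g) ⇒ g = r − D₁/P = 0.132 − £167,000.00/£2,827,927.37 = 0.072946

7.29%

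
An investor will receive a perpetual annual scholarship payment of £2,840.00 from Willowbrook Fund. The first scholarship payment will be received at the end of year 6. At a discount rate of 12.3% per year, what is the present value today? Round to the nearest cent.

£12927.50

Value at end of year 5: C / r = £2,840.00 / 0.123 = £23,089.4309
Discount to today: PV = £23,089.4309 / (1 + 0.123)^5 = £23,089.4309 / 1.786071 = £12,927.50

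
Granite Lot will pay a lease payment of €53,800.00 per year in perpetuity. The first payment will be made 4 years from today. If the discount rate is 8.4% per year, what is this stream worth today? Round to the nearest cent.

Value at end of year 3: C / r = €53,800.00 / 0.084 = €640,476.1905
Discount to today: PV = €640,476.1905 / (1 + 0.084)^3 = €640,476.1905 / 1.273761 = €502,823.01

€502823.01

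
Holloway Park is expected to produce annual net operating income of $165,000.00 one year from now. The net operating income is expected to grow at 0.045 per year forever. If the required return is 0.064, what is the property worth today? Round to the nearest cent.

$8684210.53

Growing perpetuity: P = D₁ / (r − g) = $165,000.0000 / (0.064 − 0.045) = $8,684,210.53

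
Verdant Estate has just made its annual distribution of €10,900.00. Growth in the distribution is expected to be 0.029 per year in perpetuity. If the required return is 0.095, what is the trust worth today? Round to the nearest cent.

€169940.91

D₁ = D₀ × (1 + g) = €10,900.00 × 1.029 = €11,216.1000
Growing perpetuity: P = D₁ / (r − g) = €11,216.1000 / (0.095 − 0.029) = €169,940.91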